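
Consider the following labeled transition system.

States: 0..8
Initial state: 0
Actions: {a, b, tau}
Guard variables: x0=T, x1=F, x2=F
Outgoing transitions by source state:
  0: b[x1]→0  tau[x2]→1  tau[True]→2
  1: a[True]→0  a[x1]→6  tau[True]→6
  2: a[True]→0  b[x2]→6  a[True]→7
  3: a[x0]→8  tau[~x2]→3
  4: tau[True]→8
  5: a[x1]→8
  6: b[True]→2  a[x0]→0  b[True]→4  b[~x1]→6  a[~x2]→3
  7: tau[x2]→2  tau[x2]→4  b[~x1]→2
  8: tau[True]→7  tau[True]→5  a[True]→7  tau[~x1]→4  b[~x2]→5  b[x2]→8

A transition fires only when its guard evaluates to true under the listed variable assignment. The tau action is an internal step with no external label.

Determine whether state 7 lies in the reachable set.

Guard filter leaves 19 enabled edge(s).
depth 0: {0}
depth 1: {2}  total {0,2}
depth 2: {7}  total {0,2,7}
R = {0,2,7}
Path to 7: tau·a

Answer: REACHABLE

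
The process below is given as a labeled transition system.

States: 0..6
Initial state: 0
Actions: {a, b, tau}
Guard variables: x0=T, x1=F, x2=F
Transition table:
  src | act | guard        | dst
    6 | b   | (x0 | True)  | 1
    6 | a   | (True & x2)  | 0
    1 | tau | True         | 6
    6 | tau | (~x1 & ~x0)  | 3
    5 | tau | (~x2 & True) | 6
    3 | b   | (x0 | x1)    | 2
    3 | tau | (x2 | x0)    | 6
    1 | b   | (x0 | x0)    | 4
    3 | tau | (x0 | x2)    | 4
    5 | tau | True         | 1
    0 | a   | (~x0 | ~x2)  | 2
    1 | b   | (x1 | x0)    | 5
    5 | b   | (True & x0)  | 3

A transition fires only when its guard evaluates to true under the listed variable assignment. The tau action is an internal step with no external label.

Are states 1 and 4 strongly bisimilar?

Answer: NOT BISIMILAR

Working:
Refine partition for ~:
  P[0] = {{0,1,2,3,4,5,6}}
  P[1] = {{0},{1,3,5},{2,4},{6}}
  P[2] = {{0},{1},{2,4},{3},{5},{6}}
Fixed point at round 3; 6 class(es).
1∈{1}, 4∈{2,4}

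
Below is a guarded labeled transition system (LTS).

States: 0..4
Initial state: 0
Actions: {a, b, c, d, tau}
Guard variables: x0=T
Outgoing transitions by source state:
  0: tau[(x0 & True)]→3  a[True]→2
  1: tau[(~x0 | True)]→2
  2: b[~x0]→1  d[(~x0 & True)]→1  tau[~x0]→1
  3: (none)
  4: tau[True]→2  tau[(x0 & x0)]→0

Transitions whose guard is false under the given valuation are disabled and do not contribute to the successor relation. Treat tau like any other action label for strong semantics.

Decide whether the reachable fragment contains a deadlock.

Answer: DEADLOCK at state 2

Trace:
R = {0,2,3}
  0: a→2  tau→3  [2 exit(s)]
  2: ∅  [deadlock]
  3: ∅  [deadlock]
Path to 2: a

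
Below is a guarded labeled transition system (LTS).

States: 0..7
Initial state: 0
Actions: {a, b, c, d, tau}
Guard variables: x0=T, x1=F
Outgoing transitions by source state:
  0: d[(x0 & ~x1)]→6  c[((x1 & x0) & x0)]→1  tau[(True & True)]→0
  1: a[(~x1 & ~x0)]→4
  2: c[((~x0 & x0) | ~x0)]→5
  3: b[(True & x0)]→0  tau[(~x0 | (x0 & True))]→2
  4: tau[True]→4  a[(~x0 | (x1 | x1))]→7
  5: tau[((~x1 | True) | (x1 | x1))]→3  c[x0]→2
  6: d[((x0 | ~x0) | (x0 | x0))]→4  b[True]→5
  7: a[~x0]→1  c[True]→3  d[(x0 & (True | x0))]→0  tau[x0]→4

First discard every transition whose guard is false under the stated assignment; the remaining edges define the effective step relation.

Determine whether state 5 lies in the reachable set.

Answer: REACHABLE

Trace:
After dropping false guards: 12 live edges.
L0 = {0}
L1 = {6}  total {0,6}
L2 = {4,5}  total {0,4,5,6}
L3 = {2,3}  total {0,2,3,4,5,6}
Reachable = {0,2,3,4,5,6}
witness 5: d·b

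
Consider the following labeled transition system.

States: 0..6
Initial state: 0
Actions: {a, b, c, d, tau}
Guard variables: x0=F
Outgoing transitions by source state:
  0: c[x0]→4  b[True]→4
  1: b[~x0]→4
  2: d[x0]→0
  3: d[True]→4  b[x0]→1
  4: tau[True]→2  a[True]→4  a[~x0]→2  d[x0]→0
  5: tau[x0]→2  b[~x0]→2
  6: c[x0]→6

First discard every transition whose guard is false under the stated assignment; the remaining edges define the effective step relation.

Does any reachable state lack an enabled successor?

Reachable = {0,2,4}
  0: b→4  [deg 1]
  2: ∅  [deadlock]
  4: a→2  a→4  tau→2  [deg 3]
Path to 2: b·tau

Answer: DEADLOCK at state 2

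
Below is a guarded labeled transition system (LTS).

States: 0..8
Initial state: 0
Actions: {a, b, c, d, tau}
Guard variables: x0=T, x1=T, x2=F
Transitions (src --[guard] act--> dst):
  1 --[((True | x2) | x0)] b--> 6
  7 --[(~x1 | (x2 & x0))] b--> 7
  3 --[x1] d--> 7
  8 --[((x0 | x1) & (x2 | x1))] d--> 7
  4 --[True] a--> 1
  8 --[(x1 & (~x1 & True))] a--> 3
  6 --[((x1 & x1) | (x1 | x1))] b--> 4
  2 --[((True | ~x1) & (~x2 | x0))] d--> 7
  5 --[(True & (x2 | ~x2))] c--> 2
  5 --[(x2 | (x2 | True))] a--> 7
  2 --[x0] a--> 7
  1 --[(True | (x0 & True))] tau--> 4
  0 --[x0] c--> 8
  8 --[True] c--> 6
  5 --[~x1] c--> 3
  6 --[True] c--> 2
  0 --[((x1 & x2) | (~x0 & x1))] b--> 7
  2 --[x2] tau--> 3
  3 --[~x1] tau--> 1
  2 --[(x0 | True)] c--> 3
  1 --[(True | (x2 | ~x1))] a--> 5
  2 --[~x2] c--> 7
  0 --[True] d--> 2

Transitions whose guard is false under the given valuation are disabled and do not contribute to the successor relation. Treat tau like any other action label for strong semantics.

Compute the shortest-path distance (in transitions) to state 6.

BFS to 6:
  Layer 0: {0}
  Layer 1: {2,8}
  Layer 2: {3,6,7}
first hit 6 at d=2 via c·c

Answer: 2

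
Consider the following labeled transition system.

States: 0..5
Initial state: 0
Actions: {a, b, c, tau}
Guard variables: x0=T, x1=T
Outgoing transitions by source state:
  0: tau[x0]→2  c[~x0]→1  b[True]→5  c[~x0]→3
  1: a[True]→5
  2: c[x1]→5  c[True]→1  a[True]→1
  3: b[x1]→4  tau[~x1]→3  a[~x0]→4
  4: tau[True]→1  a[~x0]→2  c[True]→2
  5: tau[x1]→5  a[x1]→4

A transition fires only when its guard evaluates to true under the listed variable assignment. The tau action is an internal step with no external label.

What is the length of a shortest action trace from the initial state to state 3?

Breadth-first toward 3:
  Layer 0: {0}
  Layer 1: {2,5}
  Layer 2: {1,4}
3 never appears.

Answer: UNREACHABLE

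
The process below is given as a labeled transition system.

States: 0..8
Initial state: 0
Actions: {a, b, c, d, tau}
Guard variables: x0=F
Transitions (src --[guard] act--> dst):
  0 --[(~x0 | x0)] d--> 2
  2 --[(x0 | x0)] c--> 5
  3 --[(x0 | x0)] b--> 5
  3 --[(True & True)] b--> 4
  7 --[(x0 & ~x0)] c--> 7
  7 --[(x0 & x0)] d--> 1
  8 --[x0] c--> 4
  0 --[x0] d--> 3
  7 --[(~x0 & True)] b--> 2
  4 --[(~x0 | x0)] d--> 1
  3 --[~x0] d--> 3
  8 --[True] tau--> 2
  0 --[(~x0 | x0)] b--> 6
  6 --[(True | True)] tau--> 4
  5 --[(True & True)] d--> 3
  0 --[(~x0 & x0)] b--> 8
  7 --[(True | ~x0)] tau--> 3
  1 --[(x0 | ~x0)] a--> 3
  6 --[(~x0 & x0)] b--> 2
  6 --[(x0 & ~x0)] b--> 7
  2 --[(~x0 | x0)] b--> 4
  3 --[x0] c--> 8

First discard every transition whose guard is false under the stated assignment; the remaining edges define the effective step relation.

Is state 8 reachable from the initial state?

12 transition(s) survive guard evaluation.
Layer 0: {0}
Layer 1: {2,6}  cumulative {0,2,6}
Layer 2: {4}  cumulative {0,2,4,6}
Layer 3: {1}  cumulative {0,1,2,4,6}
Layer 4: {3}  cumulative {0,1,2,3,4,6}
Reach set: {0,1,2,3,4,6}

Answer: UNREACHABLE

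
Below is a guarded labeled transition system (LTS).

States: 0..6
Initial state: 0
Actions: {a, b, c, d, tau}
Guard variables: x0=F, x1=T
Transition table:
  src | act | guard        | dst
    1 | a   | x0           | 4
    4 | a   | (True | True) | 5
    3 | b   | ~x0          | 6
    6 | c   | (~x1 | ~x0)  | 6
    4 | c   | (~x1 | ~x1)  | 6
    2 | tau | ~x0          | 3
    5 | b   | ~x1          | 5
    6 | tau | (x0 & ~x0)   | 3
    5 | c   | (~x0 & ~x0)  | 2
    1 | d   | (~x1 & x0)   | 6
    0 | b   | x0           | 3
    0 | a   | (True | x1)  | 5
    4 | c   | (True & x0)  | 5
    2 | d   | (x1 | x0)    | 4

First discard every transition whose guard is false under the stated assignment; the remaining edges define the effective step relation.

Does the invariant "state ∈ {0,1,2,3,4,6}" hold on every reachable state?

Answer: INVARIANT VIOLATED at state 5

Working:
Safe = {0,1,2,3,4,6}
Reachable = {0,2,3,4,5,6}
  0: ✓
  2: ✓
  3: ✓
  4: ✓
  5: VIOLATES
  6: ✓
witness against invariant: a → 5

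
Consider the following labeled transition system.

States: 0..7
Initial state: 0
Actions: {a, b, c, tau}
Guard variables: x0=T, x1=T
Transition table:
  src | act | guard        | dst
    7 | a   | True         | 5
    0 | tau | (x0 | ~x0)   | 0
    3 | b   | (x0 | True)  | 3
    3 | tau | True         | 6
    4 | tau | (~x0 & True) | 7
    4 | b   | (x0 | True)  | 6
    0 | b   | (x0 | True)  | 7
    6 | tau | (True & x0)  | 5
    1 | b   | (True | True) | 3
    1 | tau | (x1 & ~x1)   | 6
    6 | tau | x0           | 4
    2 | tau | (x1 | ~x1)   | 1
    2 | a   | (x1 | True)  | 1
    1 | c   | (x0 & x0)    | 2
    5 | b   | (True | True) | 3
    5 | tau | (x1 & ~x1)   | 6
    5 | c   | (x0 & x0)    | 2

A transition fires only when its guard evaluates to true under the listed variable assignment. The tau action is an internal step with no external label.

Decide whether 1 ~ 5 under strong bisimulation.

Answer: BISIMILAR

Working:
Compute ~ classes (split until stable):
  round 0: {{0,1,2,3,4,5,6,7}}
  round 1: {{0,3},{1,5},{2},{4},{6},{7}}
  round 2: {{0},{1,5},{2},{3},{4},{6},{7}}
7 equivalence class(es) (converged in 3)
class of 1: {1,5}; class of 5: {1,5}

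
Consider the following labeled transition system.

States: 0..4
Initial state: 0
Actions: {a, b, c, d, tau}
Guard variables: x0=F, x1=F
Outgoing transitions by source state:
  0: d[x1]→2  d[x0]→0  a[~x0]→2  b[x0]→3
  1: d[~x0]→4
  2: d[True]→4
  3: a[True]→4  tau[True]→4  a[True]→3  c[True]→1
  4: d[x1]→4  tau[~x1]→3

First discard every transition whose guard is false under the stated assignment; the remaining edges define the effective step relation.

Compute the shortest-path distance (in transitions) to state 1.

Answer: 4

Working:
BFS to 1:
  Layer 0: {0}
  Layer 1: {2}
  Layer 2: {4}
  Layer 3: {3}
  Layer 4: {1}
depth(1)=4, e.g. a·d·tau·c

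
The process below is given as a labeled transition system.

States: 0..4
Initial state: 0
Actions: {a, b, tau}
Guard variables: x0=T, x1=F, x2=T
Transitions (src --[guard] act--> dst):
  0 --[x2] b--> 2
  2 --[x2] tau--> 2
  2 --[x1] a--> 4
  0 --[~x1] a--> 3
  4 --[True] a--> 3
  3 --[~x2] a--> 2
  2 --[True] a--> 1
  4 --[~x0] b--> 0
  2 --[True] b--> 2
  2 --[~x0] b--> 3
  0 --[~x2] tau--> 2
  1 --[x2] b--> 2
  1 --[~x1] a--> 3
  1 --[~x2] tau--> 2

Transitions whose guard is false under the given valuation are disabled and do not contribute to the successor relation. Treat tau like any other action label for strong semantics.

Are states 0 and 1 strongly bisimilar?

Compute ~ classes (split until stable):
  round 0: {{0,1,2,3,4}}
  round 1: {{0,1},{2},{3},{4}}
Fixed point at round 2; 4 class(es).
class of 0: {0,1}; class of 1: {0,1}

Answer: BISIMILAR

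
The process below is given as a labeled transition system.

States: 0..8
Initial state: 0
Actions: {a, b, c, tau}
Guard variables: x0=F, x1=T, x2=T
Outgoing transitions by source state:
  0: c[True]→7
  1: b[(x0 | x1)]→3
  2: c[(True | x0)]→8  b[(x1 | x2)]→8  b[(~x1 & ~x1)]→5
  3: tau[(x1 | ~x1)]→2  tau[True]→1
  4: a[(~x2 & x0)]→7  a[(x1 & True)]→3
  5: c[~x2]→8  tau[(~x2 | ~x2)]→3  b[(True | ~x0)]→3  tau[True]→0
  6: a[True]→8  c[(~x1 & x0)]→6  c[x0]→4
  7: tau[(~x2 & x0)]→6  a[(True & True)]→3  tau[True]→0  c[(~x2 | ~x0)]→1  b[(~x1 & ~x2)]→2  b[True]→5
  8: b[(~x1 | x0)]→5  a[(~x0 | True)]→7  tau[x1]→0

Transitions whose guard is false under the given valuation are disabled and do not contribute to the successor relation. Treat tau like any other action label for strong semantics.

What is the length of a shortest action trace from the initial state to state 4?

Breadth-first toward 4:
  L0 = {0}
  L1 = {7}
  L2 = {1,3,5}
  L3 = {2}
  L4 = {8}
4 never appears.

Answer: UNREACHABLE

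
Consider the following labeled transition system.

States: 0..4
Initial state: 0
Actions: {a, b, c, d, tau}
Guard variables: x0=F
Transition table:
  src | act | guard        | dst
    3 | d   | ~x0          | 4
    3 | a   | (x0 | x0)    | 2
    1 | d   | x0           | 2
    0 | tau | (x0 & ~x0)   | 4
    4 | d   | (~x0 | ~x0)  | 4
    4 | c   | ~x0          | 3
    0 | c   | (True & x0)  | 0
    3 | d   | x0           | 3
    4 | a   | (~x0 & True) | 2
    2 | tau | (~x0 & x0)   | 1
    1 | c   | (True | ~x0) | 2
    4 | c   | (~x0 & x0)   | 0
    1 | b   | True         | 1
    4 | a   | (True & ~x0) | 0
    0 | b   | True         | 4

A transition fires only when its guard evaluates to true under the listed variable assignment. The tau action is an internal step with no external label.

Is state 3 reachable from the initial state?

Answer: REACHABLE

Trace:
Guard filter leaves 8 enabled edge(s).
L0 = {0}
L1 = {4}  now seen {0,4}
L2 = {2,3}  now seen {0,2,3,4}
R = {0,2,3,4}
witness 3: b·c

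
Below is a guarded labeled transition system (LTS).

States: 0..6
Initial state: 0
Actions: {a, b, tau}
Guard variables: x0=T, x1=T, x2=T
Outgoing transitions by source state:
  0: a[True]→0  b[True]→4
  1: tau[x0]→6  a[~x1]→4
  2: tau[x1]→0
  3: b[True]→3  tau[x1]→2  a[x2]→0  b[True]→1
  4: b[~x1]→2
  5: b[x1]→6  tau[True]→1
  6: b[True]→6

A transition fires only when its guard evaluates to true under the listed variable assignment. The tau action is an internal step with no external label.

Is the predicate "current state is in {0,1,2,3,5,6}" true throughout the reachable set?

Answer: INVARIANT VIOLATED at state 4

Working:
Inv-set: {0,1,2,3,5,6}
Reach set: {0,4}
  0: ✓
  4: outside
counterexample path to 4: b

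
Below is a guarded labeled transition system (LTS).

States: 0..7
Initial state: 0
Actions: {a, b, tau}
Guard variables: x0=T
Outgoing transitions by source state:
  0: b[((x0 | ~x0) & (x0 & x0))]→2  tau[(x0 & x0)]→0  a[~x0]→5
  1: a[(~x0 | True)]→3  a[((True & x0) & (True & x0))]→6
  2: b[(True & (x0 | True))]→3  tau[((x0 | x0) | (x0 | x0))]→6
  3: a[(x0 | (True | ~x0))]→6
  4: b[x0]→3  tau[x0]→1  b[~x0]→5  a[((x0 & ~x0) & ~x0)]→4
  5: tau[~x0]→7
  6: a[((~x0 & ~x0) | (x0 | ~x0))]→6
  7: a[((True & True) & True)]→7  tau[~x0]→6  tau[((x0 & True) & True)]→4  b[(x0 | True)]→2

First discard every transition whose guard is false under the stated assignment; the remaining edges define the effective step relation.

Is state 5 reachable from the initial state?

After dropping false guards: 13 live edges.
Layer 0: {0}
Layer 1: {2}  total {0,2}
Layer 2: {3,6}  total {0,2,3,6}
R = {0,2,3,6}

Answer: UNREACHABLE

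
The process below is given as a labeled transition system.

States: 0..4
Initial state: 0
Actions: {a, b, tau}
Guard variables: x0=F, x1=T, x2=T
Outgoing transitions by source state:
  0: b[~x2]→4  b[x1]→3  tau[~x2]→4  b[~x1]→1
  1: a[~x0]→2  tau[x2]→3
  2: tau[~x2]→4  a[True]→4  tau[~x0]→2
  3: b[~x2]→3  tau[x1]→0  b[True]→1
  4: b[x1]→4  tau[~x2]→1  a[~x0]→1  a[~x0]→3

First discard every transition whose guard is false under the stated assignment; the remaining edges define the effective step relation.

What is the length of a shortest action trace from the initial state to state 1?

Layered search for 1:
  depth 0: {0}
  depth 1: {3}
  depth 2: {1}
depth(1)=2, e.g. b·b

Answer: 2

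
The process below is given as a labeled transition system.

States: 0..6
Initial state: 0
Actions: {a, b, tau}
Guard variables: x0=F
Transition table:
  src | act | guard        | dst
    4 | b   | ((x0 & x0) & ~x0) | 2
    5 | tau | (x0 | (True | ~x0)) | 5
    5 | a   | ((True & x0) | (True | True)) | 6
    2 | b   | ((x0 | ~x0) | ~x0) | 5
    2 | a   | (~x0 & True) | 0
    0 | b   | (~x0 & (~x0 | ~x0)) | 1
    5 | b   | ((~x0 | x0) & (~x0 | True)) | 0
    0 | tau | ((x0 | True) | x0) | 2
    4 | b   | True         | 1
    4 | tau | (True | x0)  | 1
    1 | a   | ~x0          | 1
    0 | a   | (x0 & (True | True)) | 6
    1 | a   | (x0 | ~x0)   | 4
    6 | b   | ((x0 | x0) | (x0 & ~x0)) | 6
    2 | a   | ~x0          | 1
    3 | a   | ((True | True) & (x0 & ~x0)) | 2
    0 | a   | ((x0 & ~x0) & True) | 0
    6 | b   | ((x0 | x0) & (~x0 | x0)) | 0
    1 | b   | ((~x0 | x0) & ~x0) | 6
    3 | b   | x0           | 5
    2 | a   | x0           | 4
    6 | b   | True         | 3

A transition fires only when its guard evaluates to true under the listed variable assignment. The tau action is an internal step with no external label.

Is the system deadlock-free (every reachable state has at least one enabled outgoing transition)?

Answer: DEADLOCK at state 3

Working:
Reach set: {0,1,2,3,4,5,6}
  0: b→1  tau→2  [deg 2]
  1: a→1  a→4  b→6  [deg 3]
  2: a→0  a→1  b→5  [deg 3]
  3: ∅  [deadlock]
  4: b→1  tau→1  [deg 2]
  5: a→6  b→0  tau→5  [deg 3]
  6: b→3  [deg 1]
Path to 3: b·b·b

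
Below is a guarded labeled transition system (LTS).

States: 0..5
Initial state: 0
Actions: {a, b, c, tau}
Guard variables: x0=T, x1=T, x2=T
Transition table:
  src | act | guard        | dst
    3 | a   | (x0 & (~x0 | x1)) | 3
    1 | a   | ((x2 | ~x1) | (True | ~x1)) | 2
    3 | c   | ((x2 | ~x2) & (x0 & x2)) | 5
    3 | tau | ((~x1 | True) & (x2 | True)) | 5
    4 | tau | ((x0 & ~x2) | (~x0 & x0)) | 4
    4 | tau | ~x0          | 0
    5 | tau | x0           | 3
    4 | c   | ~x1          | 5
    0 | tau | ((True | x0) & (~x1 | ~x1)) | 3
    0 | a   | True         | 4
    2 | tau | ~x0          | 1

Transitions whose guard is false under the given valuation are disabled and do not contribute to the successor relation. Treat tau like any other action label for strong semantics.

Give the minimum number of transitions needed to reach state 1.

Answer: UNREACHABLE

Trace:
Layered search for 1:
  L0 = {0}
  L1 = {4}
1 never appears.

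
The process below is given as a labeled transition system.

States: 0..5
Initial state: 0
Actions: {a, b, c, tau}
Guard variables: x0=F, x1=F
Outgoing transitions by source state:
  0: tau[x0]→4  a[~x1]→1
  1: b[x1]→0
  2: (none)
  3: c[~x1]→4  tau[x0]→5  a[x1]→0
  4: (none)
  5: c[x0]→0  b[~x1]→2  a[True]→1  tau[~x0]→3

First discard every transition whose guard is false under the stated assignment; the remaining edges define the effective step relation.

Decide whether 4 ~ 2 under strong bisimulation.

Refine partition for ~:
  P[0] = {{0,1,2,3,4,5}}
  P[1] = {{0},{1,2,4},{3},{5}}
stable after 2 split(s): 4 block(s)
4∈{1,2,4}, 2∈{1,2,4}

Answer: BISIMILAR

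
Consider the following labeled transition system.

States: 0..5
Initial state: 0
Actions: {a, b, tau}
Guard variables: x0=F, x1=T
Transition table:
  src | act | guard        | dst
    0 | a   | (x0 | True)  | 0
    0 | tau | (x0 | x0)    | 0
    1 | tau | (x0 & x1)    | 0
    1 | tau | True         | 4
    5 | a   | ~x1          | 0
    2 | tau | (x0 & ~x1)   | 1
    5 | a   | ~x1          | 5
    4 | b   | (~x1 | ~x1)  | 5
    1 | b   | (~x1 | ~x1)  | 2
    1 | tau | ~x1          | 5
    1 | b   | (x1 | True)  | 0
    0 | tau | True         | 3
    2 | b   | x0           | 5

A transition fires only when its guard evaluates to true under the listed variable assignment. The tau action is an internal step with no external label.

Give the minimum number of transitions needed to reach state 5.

Layered search for 5:
  depth 0: {0}
  depth 1: {3}
5 never appears.

Answer: UNREACHABLE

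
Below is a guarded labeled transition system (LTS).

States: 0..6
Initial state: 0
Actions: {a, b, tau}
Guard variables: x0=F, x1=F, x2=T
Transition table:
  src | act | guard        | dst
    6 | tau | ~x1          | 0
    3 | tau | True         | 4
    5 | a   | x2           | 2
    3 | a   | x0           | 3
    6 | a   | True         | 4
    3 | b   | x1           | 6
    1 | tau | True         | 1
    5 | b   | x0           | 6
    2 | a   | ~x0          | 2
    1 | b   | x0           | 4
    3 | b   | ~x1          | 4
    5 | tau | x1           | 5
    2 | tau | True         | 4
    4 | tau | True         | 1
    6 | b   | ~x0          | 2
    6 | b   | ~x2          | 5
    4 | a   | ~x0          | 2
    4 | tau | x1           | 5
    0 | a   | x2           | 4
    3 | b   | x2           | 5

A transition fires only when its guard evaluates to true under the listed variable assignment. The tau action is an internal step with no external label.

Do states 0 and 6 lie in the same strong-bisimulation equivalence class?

Answer: NOT BISIMILAR

Working:
Refine partition for ~:
  round 0: {{0,1,2,3,4,5,6}}
  round 1: {{0,5},{1},{2,4},{3},{6}}
  round 2: {{0,5},{1},{2},{3},{4},{6}}
  round 3: {{0},{1},{2},{3},{4},{5},{6}}
7 equivalence class(es) (converged in 4)
class of 0: {0}; class of 6: {6}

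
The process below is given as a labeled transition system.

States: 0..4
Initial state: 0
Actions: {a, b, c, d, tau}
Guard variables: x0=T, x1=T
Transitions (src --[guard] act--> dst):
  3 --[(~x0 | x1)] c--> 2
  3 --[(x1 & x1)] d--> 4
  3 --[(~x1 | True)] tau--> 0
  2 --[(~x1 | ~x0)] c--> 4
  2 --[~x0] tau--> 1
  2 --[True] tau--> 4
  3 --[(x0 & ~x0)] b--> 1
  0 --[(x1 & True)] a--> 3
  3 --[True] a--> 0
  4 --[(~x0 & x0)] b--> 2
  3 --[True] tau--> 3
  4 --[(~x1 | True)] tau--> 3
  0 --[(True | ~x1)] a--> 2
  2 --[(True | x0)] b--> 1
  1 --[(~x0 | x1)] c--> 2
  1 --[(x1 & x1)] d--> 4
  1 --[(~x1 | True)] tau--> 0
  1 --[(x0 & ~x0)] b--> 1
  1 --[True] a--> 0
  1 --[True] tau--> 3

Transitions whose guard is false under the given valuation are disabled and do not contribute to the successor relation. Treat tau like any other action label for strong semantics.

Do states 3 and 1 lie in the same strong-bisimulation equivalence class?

Answer: BISIMILAR

Working:
Refine partition for ~:
  π0 = {{0,1,2,3,4}}
  π1 = {{0},{1,3},{2},{4}}
4 equivalence class(es) (converged in 2)
[3]={1,3}  [1]={1,3}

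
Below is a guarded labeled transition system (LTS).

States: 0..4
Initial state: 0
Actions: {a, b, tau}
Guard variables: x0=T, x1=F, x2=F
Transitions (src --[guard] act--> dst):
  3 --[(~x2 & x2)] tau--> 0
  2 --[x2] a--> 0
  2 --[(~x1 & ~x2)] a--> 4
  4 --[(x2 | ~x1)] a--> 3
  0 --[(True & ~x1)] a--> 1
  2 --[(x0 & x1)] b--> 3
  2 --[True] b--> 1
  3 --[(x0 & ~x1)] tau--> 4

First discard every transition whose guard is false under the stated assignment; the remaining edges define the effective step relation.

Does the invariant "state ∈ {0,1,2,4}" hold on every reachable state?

Allowed set {0,1,2,4}
R = {0,1}
  0: ok
  1: ok

Answer: INVARIANT HOLDS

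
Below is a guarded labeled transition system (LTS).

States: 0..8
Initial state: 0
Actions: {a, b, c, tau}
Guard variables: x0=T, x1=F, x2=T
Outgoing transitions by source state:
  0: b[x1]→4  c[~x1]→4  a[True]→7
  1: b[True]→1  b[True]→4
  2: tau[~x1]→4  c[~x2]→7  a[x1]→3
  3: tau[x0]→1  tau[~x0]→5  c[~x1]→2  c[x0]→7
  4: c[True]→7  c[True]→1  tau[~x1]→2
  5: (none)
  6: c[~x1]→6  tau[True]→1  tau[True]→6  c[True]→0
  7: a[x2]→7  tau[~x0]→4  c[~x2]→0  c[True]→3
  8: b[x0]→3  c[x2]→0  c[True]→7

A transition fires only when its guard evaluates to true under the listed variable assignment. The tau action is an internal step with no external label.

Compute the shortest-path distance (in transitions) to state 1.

Layered search for 1:
  Layer 0: {0}
  Layer 1: {4,7}
  Layer 2: {1,2,3}
first hit 1 at d=2 via c·c

Answer: 2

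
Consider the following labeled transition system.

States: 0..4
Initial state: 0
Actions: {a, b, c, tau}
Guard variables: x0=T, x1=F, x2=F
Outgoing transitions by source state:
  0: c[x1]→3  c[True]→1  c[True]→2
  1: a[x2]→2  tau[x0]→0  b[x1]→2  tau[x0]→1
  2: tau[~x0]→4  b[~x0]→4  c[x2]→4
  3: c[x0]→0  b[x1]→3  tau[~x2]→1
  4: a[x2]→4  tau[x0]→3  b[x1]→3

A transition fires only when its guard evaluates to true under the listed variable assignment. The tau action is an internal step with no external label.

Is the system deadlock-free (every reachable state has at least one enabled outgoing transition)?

Answer: DEADLOCK at state 2

Trace:
Reachable = {0,1,2}
  0: c→1  c→2  [2 exit(s)]
  1: tau→0  tau→1  [2 exit(s)]
  2: ∅  [STUCK]
Path to 2: c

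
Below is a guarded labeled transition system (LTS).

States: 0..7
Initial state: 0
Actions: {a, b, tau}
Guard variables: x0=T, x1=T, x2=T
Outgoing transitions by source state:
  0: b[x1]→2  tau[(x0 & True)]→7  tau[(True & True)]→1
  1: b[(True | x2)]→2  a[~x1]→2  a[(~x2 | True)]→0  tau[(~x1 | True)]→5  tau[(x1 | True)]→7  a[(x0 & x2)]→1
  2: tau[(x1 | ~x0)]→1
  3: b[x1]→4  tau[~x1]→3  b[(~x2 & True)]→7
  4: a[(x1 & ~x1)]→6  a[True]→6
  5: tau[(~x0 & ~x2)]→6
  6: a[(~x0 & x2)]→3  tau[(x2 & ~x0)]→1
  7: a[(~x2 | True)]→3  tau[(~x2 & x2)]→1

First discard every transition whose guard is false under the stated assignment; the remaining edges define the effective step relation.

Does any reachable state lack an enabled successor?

Answer: DEADLOCK at state 5

Analysis:
Reach set: {0,1,2,3,4,5,6,7}
  0: b→2  tau→1  tau→7  [3 exit(s)]
  1: a→0  a→1  b→2  tau→5  tau→7  [5 exit(s)]
  2: tau→1  [1 exit(s)]
  3: b→4  [1 exit(s)]
  4: a→6  [1 exit(s)]
  5: ∅  [deadlock]
  6: ∅  [deadlock]
  7: a→3  [1 exit(s)]
witness 5: tau·tau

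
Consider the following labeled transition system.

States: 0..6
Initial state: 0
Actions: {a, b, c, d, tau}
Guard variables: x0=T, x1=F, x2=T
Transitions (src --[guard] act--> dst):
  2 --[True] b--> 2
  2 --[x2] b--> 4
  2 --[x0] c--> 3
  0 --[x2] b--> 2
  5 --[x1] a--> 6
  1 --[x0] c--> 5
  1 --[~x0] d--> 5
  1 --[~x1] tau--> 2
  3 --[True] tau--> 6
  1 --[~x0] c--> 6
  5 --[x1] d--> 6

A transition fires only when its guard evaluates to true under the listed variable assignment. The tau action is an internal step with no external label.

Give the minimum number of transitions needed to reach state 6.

Answer: 3

Analysis:
Layered search for 6:
  depth 0: {0}
  depth 1: {2}
  depth 2: {3,4}
  depth 3: {6}
6 enters at depth 3; path b·c·tau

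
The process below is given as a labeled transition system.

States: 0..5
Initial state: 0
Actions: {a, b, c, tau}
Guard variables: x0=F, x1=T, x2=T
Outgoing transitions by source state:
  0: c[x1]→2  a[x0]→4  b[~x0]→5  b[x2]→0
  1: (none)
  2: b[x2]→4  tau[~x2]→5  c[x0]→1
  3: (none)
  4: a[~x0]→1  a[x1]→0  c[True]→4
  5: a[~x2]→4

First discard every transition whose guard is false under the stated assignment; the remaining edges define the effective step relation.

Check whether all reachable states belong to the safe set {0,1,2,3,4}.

Inv-set: {0,1,2,3,4}
R = {0,1,2,4,5}
  0: safe
  1: safe
  2: safe
  4: safe
  5: outside
reach 5 via b — violates

Answer: INVARIANT VIOLATED at state 5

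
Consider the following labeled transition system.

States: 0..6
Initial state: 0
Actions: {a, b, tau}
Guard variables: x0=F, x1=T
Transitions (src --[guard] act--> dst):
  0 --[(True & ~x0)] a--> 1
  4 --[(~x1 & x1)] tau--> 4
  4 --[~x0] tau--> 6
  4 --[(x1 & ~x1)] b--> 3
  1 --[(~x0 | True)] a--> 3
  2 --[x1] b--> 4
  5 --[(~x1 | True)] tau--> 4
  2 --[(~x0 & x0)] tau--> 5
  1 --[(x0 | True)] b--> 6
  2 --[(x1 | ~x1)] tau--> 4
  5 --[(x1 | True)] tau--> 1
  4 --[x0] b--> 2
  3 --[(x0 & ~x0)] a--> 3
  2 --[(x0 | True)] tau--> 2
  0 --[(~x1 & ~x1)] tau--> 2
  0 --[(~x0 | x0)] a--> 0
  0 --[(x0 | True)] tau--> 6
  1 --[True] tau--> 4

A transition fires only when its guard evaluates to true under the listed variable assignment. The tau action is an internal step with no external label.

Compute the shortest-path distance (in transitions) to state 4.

Layered search for 4:
  L0 = {0}
  L1 = {1,6}
  L2 = {3,4}
first hit 4 at d=2 via a·tau

Answer: 2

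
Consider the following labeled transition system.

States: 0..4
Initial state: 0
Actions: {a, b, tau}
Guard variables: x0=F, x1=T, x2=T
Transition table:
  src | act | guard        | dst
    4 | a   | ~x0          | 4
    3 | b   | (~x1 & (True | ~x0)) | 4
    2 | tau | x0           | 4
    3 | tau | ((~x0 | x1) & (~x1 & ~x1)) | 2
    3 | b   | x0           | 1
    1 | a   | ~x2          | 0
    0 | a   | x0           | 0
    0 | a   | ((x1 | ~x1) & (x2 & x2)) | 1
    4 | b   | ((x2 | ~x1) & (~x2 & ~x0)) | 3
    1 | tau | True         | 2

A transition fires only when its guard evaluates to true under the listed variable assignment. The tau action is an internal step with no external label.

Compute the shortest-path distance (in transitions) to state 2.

Layered search for 2:
  L0 = {0}
  L1 = {1}
  L2 = {2}
first hit 2 at d=2 via a·tau

Answer: 2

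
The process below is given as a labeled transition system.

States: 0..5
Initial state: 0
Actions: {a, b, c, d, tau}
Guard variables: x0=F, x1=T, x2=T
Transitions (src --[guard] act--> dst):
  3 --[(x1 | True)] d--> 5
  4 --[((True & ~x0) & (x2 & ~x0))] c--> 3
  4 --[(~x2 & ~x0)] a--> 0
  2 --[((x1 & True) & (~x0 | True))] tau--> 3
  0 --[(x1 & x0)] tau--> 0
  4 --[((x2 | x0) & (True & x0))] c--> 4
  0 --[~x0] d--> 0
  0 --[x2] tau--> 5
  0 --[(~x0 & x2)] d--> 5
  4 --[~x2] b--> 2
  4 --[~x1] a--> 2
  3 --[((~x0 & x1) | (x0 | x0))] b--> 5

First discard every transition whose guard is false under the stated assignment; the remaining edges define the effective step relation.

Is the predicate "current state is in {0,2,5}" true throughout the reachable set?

Answer: INVARIANT HOLDS

Analysis:
Safe = {0,2,5}
Reach set: {0,5}
  0: ok
  5: ok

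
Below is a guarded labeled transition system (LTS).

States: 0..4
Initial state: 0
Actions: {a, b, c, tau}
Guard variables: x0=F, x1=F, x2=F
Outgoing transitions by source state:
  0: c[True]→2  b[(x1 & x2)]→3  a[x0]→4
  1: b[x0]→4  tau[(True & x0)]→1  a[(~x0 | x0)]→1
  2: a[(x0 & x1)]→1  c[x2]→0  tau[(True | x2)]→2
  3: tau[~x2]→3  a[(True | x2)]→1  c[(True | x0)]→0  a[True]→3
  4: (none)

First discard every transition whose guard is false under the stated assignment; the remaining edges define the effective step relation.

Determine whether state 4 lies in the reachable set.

Answer: UNREACHABLE

Trace:
Guard filter leaves 7 enabled edge(s).
Layer 0: {0}
Layer 1: {2}  cumulative {0,2}
Reachable = {0,2}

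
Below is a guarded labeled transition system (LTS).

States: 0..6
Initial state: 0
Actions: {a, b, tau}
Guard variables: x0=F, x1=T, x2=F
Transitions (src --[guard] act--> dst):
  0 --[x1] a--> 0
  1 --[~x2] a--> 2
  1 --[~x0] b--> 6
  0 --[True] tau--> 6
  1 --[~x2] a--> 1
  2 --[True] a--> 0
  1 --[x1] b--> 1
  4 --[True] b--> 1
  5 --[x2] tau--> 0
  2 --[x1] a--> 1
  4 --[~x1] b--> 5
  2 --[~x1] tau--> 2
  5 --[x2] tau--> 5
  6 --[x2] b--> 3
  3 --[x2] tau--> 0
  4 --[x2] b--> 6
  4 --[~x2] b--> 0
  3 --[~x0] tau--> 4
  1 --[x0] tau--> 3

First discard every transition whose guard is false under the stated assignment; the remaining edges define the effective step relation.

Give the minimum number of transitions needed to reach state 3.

BFS to 3:
  depth 0: {0}
  depth 1: {6}
3 never appears.

Answer: UNREACHABLE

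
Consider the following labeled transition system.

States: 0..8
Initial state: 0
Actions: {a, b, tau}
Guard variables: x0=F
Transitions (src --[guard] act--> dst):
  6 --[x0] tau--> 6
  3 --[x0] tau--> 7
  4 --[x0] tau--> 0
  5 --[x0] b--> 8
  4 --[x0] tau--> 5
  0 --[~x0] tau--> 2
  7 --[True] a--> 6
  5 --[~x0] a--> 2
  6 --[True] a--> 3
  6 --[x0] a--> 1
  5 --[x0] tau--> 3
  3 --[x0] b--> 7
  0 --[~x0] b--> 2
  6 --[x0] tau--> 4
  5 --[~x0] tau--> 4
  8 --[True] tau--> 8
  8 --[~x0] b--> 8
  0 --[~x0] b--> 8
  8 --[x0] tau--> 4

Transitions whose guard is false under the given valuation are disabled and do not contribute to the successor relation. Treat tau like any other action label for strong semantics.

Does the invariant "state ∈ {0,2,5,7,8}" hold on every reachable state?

Answer: INVARIANT HOLDS

Working:
Inv-set: {0,2,5,7,8}
Reachable = {0,2,8}
  0: ok
  2: ok
  8: ok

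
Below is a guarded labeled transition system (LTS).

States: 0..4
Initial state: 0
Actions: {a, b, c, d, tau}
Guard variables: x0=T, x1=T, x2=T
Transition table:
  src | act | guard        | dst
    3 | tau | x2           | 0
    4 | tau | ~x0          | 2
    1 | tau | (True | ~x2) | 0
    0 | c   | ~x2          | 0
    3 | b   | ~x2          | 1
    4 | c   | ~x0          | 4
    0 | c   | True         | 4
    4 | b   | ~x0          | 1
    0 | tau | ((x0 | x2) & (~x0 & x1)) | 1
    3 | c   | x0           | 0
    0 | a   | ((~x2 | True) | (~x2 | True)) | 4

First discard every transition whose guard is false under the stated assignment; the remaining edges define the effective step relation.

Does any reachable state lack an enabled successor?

R = {0,4}
  0: a→4  c→4  [deg 2]
  4: ∅  [STUCK]
witness 4: c

Answer: DEADLOCK at state 4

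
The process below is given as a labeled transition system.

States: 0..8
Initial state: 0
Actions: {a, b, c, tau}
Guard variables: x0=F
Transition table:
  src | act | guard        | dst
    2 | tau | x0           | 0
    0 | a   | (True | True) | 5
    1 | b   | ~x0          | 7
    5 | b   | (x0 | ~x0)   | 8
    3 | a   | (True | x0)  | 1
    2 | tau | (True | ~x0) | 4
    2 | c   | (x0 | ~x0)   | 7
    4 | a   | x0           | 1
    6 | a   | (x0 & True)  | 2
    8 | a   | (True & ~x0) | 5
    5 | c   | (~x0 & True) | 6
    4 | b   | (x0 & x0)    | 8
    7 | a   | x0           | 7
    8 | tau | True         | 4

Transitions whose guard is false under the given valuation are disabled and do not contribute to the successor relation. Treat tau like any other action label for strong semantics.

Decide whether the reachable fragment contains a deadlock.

Reachable = {0,4,5,6,8}
  0: a→5  [1 out]
  4: ∅  [no exit]
  5: b→8  c→6  [2 out]
  6: ∅  [no exit]
  8: a→5  tau→4  [2 out]
witness 4: a·b·tau

Answer: DEADLOCK at state 4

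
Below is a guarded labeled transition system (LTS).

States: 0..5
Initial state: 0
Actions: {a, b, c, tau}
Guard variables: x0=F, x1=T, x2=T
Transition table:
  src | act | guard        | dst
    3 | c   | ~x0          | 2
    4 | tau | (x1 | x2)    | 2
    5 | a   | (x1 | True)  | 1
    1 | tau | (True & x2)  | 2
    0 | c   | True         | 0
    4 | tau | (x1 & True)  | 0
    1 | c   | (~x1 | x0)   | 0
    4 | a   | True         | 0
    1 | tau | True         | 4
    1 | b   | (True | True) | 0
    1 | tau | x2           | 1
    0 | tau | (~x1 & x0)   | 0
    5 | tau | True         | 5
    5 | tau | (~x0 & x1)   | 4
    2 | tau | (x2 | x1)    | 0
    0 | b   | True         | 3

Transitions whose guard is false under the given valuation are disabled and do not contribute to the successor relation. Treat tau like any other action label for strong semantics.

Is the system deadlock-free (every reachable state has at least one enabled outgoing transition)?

Answer: DEADLOCK-FREE

Working:
Reachable = {0,2,3}
  0: b→3  c→0  [2 exit(s)]
  2: tau→0  [1 exit(s)]
  3: c→2  [1 exit(s)]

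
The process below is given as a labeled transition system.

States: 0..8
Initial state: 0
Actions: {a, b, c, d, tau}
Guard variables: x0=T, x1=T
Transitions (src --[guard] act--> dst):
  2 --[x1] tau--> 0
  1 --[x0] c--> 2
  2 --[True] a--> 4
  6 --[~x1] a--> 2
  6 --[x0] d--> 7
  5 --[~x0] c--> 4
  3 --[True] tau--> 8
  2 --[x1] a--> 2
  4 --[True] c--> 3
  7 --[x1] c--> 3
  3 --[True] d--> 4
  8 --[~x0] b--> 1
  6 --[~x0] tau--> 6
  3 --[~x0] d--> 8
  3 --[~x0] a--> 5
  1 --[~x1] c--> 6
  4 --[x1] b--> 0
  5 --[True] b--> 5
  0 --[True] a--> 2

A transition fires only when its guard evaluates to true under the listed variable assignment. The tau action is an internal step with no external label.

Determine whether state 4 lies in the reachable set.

Guard filter leaves 12 enabled edge(s).
Layer 0: {0}
Layer 1: {2}  now seen {0,2}
Layer 2: {4}  now seen {0,2,4}
Layer 3: {3}  now seen {0,2,3,4}
Layer 4: {8}  now seen {0,2,3,4,8}
Reach set: {0,2,3,4,8}
witness 4: a·a

Answer: REACHABLE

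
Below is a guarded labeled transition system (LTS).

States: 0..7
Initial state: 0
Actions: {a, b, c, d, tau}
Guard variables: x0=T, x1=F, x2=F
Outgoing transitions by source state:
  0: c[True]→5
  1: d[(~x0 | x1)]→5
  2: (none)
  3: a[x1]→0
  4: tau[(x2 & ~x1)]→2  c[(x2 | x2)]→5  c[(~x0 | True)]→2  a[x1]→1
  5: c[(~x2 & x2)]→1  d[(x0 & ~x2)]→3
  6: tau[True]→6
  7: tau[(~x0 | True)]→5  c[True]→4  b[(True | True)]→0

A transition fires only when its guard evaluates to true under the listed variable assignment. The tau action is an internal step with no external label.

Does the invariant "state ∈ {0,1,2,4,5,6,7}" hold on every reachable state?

Answer: INVARIANT VIOLATED at state 3

Working:
Allowed set {0,1,2,4,5,6,7}
Reach set: {0,3,5}
  0: safe
  3: outside
  5: safe
witness against invariant: c·d → 3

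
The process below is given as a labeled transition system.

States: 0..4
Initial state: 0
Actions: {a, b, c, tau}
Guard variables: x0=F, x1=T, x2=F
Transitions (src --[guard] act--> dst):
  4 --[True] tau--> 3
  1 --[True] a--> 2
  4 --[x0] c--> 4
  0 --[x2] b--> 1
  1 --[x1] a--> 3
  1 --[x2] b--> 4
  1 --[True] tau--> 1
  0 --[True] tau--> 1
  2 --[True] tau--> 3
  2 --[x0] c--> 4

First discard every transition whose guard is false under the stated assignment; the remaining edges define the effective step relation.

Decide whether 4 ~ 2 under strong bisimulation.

Answer: BISIMILAR

Analysis:
Bisimulation quotient by refinement:
  P[0] = {{0,1,2,3,4}}
  P[1] = {{0,2,4},{1},{3}}
  P[2] = {{0},{1},{2,4},{3}}
stable after 3 split(s): 4 block(s)
class of 4: {2,4}; class of 2: {2,4}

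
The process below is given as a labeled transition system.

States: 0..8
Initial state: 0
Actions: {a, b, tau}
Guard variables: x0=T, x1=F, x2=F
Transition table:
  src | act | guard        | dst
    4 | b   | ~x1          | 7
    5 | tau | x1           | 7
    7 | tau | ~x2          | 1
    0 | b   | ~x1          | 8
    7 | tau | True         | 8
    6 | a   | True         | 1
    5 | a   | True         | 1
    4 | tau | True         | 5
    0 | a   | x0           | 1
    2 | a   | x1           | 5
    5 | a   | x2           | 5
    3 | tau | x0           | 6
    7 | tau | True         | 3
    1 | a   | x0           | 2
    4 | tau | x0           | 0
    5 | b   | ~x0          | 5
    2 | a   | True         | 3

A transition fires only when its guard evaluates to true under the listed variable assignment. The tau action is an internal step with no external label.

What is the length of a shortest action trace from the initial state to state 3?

Breadth-first toward 3:
  Layer 0: {0}
  Layer 1: {1,8}
  Layer 2: {2}
  Layer 3: {3}
3 enters at depth 3; path a·a·a

Answer: 3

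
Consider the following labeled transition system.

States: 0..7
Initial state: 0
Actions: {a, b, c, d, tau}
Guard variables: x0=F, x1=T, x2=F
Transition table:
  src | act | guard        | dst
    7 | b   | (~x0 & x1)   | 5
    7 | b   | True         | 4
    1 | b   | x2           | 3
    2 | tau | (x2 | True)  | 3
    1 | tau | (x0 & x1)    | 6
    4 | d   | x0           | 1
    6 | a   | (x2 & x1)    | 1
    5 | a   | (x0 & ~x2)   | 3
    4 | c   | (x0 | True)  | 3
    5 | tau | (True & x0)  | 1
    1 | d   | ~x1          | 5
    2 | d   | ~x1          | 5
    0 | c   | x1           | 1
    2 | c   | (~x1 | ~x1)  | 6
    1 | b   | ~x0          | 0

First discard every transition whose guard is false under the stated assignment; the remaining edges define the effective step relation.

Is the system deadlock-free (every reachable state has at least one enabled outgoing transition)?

Answer: DEADLOCK-FREE

Working:
R = {0,1}
  0: c→1  [1 out]
  1: b→0  [1 out]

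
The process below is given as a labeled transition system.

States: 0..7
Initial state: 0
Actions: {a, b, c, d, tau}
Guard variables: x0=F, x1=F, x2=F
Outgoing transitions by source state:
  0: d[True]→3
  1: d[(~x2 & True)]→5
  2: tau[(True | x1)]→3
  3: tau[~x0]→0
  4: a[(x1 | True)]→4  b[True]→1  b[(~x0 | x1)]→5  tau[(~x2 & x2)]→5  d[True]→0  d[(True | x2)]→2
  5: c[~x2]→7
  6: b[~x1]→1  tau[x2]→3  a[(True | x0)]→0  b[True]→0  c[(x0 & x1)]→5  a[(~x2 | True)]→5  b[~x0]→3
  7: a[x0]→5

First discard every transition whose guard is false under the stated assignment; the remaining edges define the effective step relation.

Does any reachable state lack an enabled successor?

R = {0,3}
  0: d→3  [deg 1]
  3: tau→0  [deg 1]

Answer: DEADLOCK-FREE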